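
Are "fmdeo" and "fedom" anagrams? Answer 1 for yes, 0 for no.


Strings: "fmdeo", "fedom"
Sorted first:  defmo
Sorted second: defmo
Sorted forms match => anagrams

1


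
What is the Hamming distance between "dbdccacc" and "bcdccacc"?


Comparing "dbdccacc" and "bcdccacc" position by position:
  Position 0: 'd' vs 'b' => differ
  Position 1: 'b' vs 'c' => differ
  Position 2: 'd' vs 'd' => same
  Position 3: 'c' vs 'c' => same
  Position 4: 'c' vs 'c' => same
  Position 5: 'a' vs 'a' => same
  Position 6: 'c' vs 'c' => same
  Position 7: 'c' vs 'c' => same
Total differences (Hamming distance): 2

2


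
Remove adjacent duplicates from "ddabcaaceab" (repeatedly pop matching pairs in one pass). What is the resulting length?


Input: ddabcaaceab
Stack-based adjacent duplicate removal:
  Read 'd': push. Stack: d
  Read 'd': matches stack top 'd' => pop. Stack: (empty)
  Read 'a': push. Stack: a
  Read 'b': push. Stack: ab
  Read 'c': push. Stack: abc
  Read 'a': push. Stack: abca
  Read 'a': matches stack top 'a' => pop. Stack: abc
  Read 'c': matches stack top 'c' => pop. Stack: ab
  Read 'e': push. Stack: abe
  Read 'a': push. Stack: abea
  Read 'b': push. Stack: abeab
Final stack: "abeab" (length 5)

5


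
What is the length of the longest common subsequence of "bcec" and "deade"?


LCS of "bcec" and "deade"
DP table:
           d    e    a    d    e
      0    0    0    0    0    0
  b   0    0    0    0    0    0
  c   0    0    0    0    0    0
  e   0    0    1    1    1    1
  c   0    0    1    1    1    1
LCS length = dp[4][5] = 1

1


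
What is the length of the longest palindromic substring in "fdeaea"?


Input: "fdeaea"
Checking substrings for palindromes:
  [2:5] "eae" (len 3) => palindrome
  [3:6] "aea" (len 3) => palindrome
Longest palindromic substring: "eae" with length 3

3


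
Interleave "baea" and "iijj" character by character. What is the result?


Interleaving "baea" and "iijj":
  Position 0: 'b' from first, 'i' from second => "bi"
  Position 1: 'a' from first, 'i' from second => "ai"
  Position 2: 'e' from first, 'j' from second => "ej"
  Position 3: 'a' from first, 'j' from second => "aj"
Result: biaiejaj

biaiejaj


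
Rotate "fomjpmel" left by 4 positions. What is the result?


Input: "fomjpmel", rotate left by 4
First 4 characters: "fomj"
Remaining characters: "pmel"
Concatenate remaining + first: "pmel" + "fomj" = "pmelfomj"

pmelfomj


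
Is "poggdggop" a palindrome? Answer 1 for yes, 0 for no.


Input: poggdggop
Reversed: poggdggop
  Compare pos 0 ('p') with pos 8 ('p'): match
  Compare pos 1 ('o') with pos 7 ('o'): match
  Compare pos 2 ('g') with pos 6 ('g'): match
  Compare pos 3 ('g') with pos 5 ('g'): match
Result: palindrome

1


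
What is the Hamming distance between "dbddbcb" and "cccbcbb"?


Comparing "dbddbcb" and "cccbcbb" position by position:
  Position 0: 'd' vs 'c' => differ
  Position 1: 'b' vs 'c' => differ
  Position 2: 'd' vs 'c' => differ
  Position 3: 'd' vs 'b' => differ
  Position 4: 'b' vs 'c' => differ
  Position 5: 'c' vs 'b' => differ
  Position 6: 'b' vs 'b' => same
Total differences (Hamming distance): 6

6


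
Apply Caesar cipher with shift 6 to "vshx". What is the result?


Caesar cipher: shift "vshx" by 6
  'v' (pos 21) + 6 = pos 1 = 'b'
  's' (pos 18) + 6 = pos 24 = 'y'
  'h' (pos 7) + 6 = pos 13 = 'n'
  'x' (pos 23) + 6 = pos 3 = 'd'
Result: bynd

bynd


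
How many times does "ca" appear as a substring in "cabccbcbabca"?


Searching for "ca" in "cabccbcbabca"
Scanning each position:
  Position 0: "ca" => MATCH
  Position 1: "ab" => no
  Position 2: "bc" => no
  Position 3: "cc" => no
  Position 4: "cb" => no
  Position 5: "bc" => no
  Position 6: "cb" => no
  Position 7: "ba" => no
  Position 8: "ab" => no
  Position 9: "bc" => no
  Position 10: "ca" => MATCH
Total occurrences: 2

2


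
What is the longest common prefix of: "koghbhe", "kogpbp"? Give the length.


Words: koghbhe, kogpbp
  Position 0: all 'k' => match
  Position 1: all 'o' => match
  Position 2: all 'g' => match
  Position 3: ('h', 'p') => mismatch, stop
LCP = "kog" (length 3)

3


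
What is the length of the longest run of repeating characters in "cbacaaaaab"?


Input: "cbacaaaaab"
Scanning for longest run:
  Position 1 ('b'): new char, reset run to 1
  Position 2 ('a'): new char, reset run to 1
  Position 3 ('c'): new char, reset run to 1
  Position 4 ('a'): new char, reset run to 1
  Position 5 ('a'): continues run of 'a', length=2
  Position 6 ('a'): continues run of 'a', length=3
  Position 7 ('a'): continues run of 'a', length=4
  Position 8 ('a'): continues run of 'a', length=5
  Position 9 ('b'): new char, reset run to 1
Longest run: 'a' with length 5

5


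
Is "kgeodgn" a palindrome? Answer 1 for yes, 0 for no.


Input: kgeodgn
Reversed: ngdoegk
  Compare pos 0 ('k') with pos 6 ('n'): MISMATCH
  Compare pos 1 ('g') with pos 5 ('g'): match
  Compare pos 2 ('e') with pos 4 ('d'): MISMATCH
Result: not a palindrome

0


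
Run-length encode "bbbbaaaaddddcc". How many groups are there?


Input: bbbbaaaaddddcc
Scanning for consecutive runs:
  Group 1: 'b' x 4 (positions 0-3)
  Group 2: 'a' x 4 (positions 4-7)
  Group 3: 'd' x 4 (positions 8-11)
  Group 4: 'c' x 2 (positions 12-13)
Total groups: 4

4


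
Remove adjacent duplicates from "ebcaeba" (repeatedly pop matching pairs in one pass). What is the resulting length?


Input: ebcaeba
Stack-based adjacent duplicate removal:
  Read 'e': push. Stack: e
  Read 'b': push. Stack: eb
  Read 'c': push. Stack: ebc
  Read 'a': push. Stack: ebca
  Read 'e': push. Stack: ebcae
  Read 'b': push. Stack: ebcaeb
  Read 'a': push. Stack: ebcaeba
Final stack: "ebcaeba" (length 7)

7


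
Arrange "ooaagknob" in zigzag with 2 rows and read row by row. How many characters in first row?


Zigzag "ooaagknob" into 2 rows:
Placing characters:
  'o' => row 0
  'o' => row 1
  'a' => row 0
  'a' => row 1
  'g' => row 0
  'k' => row 1
  'n' => row 0
  'o' => row 1
  'b' => row 0
Rows:
  Row 0: "oagnb"
  Row 1: "oako"
First row length: 5

5


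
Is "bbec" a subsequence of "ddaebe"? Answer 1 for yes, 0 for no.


Check if "bbec" is a subsequence of "ddaebe"
Greedy scan:
  Position 0 ('d'): no match needed
  Position 1 ('d'): no match needed
  Position 2 ('a'): no match needed
  Position 3 ('e'): no match needed
  Position 4 ('b'): matches sub[0] = 'b'
  Position 5 ('e'): no match needed
Only matched 1/4 characters => not a subsequence

0


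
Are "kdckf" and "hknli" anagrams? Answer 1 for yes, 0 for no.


Strings: "kdckf", "hknli"
Sorted first:  cdfkk
Sorted second: hikln
Differ at position 0: 'c' vs 'h' => not anagrams

0


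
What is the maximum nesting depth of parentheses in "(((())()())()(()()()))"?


Input: "(((())()())()(()()()))"
Tracking depth:
  Position 0 '(': depth becomes 1
  Position 1 '(': depth becomes 2
  Position 2 '(': depth becomes 3
  Position 3 '(': depth becomes 4
  Position 4 ')': depth becomes 3
  Position 5 ')': depth becomes 2
  Position 6 '(': depth becomes 3
  Position 7 ')': depth becomes 2
  Position 8 '(': depth becomes 3
  Position 9 ')': depth becomes 2
  Position 10 ')': depth becomes 1
  Position 11 '(': depth becomes 2
  Position 12 ')': depth becomes 1
  Position 13 '(': depth becomes 2
  Position 14 '(': depth becomes 3
  Position 15 ')': depth becomes 2
  Position 16 '(': depth becomes 3
  Position 17 ')': depth becomes 2
  Position 18 '(': depth becomes 3
  Position 19 ')': depth becomes 2
  Position 20 ')': depth becomes 1
  Position 21 ')': depth becomes 0
Maximum depth reached: 4

4


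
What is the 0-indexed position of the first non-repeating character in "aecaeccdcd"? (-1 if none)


Input: aecaeccdcd
Character frequencies:
  'a': 2
  'c': 4
  'd': 2
  'e': 2
Scanning left to right for freq == 1:
  Position 0 ('a'): freq=2, skip
  Position 1 ('e'): freq=2, skip
  Position 2 ('c'): freq=4, skip
  Position 3 ('a'): freq=2, skip
  Position 4 ('e'): freq=2, skip
  Position 5 ('c'): freq=4, skip
  Position 6 ('c'): freq=4, skip
  Position 7 ('d'): freq=2, skip
  Position 8 ('c'): freq=4, skip
  Position 9 ('d'): freq=2, skip
  No unique character found => answer = -1

-1


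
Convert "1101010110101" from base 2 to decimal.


Input: "1101010110101" in base 2
Positional expansion:
  Digit '1' (value 1) x 2^12 = 4096
  Digit '1' (value 1) x 2^11 = 2048
  Digit '0' (value 0) x 2^10 = 0
  Digit '1' (value 1) x 2^9 = 512
  Digit '0' (value 0) x 2^8 = 0
  Digit '1' (value 1) x 2^7 = 128
  Digit '0' (value 0) x 2^6 = 0
  Digit '1' (value 1) x 2^5 = 32
  Digit '1' (value 1) x 2^4 = 16
  Digit '0' (value 0) x 2^3 = 0
  Digit '1' (value 1) x 2^2 = 4
  Digit '0' (value 0) x 2^1 = 0
  Digit '1' (value 1) x 2^0 = 1
Sum = 6837

6837


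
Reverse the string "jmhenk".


Input: jmhenk
Reading characters right to left:
  Position 5: 'k'
  Position 4: 'n'
  Position 3: 'e'
  Position 2: 'h'
  Position 1: 'm'
  Position 0: 'j'
Reversed: knehmj

knehmj


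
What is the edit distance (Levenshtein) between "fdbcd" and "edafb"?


Computing edit distance: "fdbcd" -> "edafb"
DP table:
           e    d    a    f    b
      0    1    2    3    4    5
  f   1    1    2    3    3    4
  d   2    2    1    2    3    4
  b   3    3    2    2    3    3
  c   4    4    3    3    3    4
  d   5    5    4    4    4    4
Edit distance = dp[5][5] = 4

4


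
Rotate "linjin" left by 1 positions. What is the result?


Input: "linjin", rotate left by 1
First 1 characters: "l"
Remaining characters: "injin"
Concatenate remaining + first: "injin" + "l" = "injinl"

injinl


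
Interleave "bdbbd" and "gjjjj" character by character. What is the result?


Interleaving "bdbbd" and "gjjjj":
  Position 0: 'b' from first, 'g' from second => "bg"
  Position 1: 'd' from first, 'j' from second => "dj"
  Position 2: 'b' from first, 'j' from second => "bj"
  Position 3: 'b' from first, 'j' from second => "bj"
  Position 4: 'd' from first, 'j' from second => "dj"
Result: bgdjbjbjdj

bgdjbjbjdj


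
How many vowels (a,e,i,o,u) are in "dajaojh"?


Input: dajaojh
Checking each character:
  'd' at position 0: consonant
  'a' at position 1: vowel (running total: 1)
  'j' at position 2: consonant
  'a' at position 3: vowel (running total: 2)
  'o' at position 4: vowel (running total: 3)
  'j' at position 5: consonant
  'h' at position 6: consonant
Total vowels: 3

3


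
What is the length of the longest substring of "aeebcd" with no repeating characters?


Input: "aeebcd"
Sliding window (track last position of each char):
  Position 0 ('a'): window [0,0] length 1 -- new best
  Position 1 ('e'): window [0,1] length 2 -- new best
  Position 2 ('e'): repeat (last at 1), move window start to 2
  Position 2 ('e'): window [2,2] length 1
  Position 3 ('b'): window [2,3] length 2
  Position 4 ('c'): window [2,4] length 3 -- new best
  Position 5 ('d'): window [2,5] length 4 -- new best
Longest substring with no repeats: "ebcd" with length 4

4


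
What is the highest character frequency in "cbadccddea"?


Input: cbadccddea
Character counts:
  'a': 2
  'b': 1
  'c': 3
  'd': 3
  'e': 1
Maximum frequency: 3

3


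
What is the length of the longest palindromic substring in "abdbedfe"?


Input: "abdbedfe"
Checking substrings for palindromes:
  [1:4] "bdb" (len 3) => palindrome
Longest palindromic substring: "bdb" with length 3

3


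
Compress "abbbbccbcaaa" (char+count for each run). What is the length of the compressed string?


Input: abbbbccbcaaa
Runs:
  'a' x 1 => "a1"
  'b' x 4 => "b4"
  'c' x 2 => "c2"
  'b' x 1 => "b1"
  'c' x 1 => "c1"
  'a' x 3 => "a3"
Compressed: "a1b4c2b1c1a3"
Compressed length: 12

12


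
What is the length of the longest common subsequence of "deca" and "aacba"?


LCS of "deca" and "aacba"
DP table:
           a    a    c    b    a
      0    0    0    0    0    0
  d   0    0    0    0    0    0
  e   0    0    0    0    0    0
  c   0    0    0    1    1    1
  a   0    1    1    1    1    2
LCS length = dp[4][5] = 2

2


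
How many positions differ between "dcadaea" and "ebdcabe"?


Comparing "dcadaea" and "ebdcabe" position by position:
  Position 0: 'd' vs 'e' => DIFFER
  Position 1: 'c' vs 'b' => DIFFER
  Position 2: 'a' vs 'd' => DIFFER
  Position 3: 'd' vs 'c' => DIFFER
  Position 4: 'a' vs 'a' => same
  Position 5: 'e' vs 'b' => DIFFER
  Position 6: 'a' vs 'e' => DIFFER
Positions that differ: 6

6


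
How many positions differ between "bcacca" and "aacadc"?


Comparing "bcacca" and "aacadc" position by position:
  Position 0: 'b' vs 'a' => DIFFER
  Position 1: 'c' vs 'a' => DIFFER
  Position 2: 'a' vs 'c' => DIFFER
  Position 3: 'c' vs 'a' => DIFFER
  Position 4: 'c' vs 'd' => DIFFER
  Position 5: 'a' vs 'c' => DIFFER
Positions that differ: 6

6


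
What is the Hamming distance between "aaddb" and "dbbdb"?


Comparing "aaddb" and "dbbdb" position by position:
  Position 0: 'a' vs 'd' => differ
  Position 1: 'a' vs 'b' => differ
  Position 2: 'd' vs 'b' => differ
  Position 3: 'd' vs 'd' => same
  Position 4: 'b' vs 'b' => same
Total differences (Hamming distance): 3

3


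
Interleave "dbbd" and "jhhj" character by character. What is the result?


Interleaving "dbbd" and "jhhj":
  Position 0: 'd' from first, 'j' from second => "dj"
  Position 1: 'b' from first, 'h' from second => "bh"
  Position 2: 'b' from first, 'h' from second => "bh"
  Position 3: 'd' from first, 'j' from second => "dj"
Result: djbhbhdj

djbhbhdj


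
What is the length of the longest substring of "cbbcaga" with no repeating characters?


Input: "cbbcaga"
Sliding window (track last position of each char):
  Position 0 ('c'): window [0,0] length 1 -- new best
  Position 1 ('b'): window [0,1] length 2 -- new best
  Position 2 ('b'): repeat (last at 1), move window start to 2
  Position 2 ('b'): window [2,2] length 1
  Position 3 ('c'): window [2,3] length 2
  Position 4 ('a'): window [2,4] length 3 -- new best
  Position 5 ('g'): window [2,5] length 4 -- new best
  Position 6 ('a'): repeat (last at 4), move window start to 5
  Position 6 ('a'): window [5,6] length 2
Longest substring with no repeats: "bcag" with length 4

4


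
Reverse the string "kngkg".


Input: kngkg
Reading characters right to left:
  Position 4: 'g'
  Position 3: 'k'
  Position 2: 'g'
  Position 1: 'n'
  Position 0: 'k'
Reversed: gkgnk

gkgnk


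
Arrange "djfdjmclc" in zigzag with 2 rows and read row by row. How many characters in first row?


Zigzag "djfdjmclc" into 2 rows:
Placing characters:
  'd' => row 0
  'j' => row 1
  'f' => row 0
  'd' => row 1
  'j' => row 0
  'm' => row 1
  'c' => row 0
  'l' => row 1
  'c' => row 0
Rows:
  Row 0: "dfjcc"
  Row 1: "jdml"
First row length: 5

5


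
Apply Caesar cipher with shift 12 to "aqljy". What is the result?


Caesar cipher: shift "aqljy" by 12
  'a' (pos 0) + 12 = pos 12 = 'm'
  'q' (pos 16) + 12 = pos 2 = 'c'
  'l' (pos 11) + 12 = pos 23 = 'x'
  'j' (pos 9) + 12 = pos 21 = 'v'
  'y' (pos 24) + 12 = pos 10 = 'k'
Result: mcxvk

mcxvk


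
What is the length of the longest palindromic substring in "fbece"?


Input: "fbece"
Checking substrings for palindromes:
  [2:5] "ece" (len 3) => palindrome
Longest palindromic substring: "ece" with length 3

3


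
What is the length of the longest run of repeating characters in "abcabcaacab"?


Input: "abcabcaacab"
Scanning for longest run:
  Position 1 ('b'): new char, reset run to 1
  Position 2 ('c'): new char, reset run to 1
  Position 3 ('a'): new char, reset run to 1
  Position 4 ('b'): new char, reset run to 1
  Position 5 ('c'): new char, reset run to 1
  Position 6 ('a'): new char, reset run to 1
  Position 7 ('a'): continues run of 'a', length=2
  Position 8 ('c'): new char, reset run to 1
  Position 9 ('a'): new char, reset run to 1
  Position 10 ('b'): new char, reset run to 1
Longest run: 'a' with length 2

2


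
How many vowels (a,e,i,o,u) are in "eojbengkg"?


Input: eojbengkg
Checking each character:
  'e' at position 0: vowel (running total: 1)
  'o' at position 1: vowel (running total: 2)
  'j' at position 2: consonant
  'b' at position 3: consonant
  'e' at position 4: vowel (running total: 3)
  'n' at position 5: consonant
  'g' at position 6: consonant
  'k' at position 7: consonant
  'g' at position 8: consonant
Total vowels: 3

3


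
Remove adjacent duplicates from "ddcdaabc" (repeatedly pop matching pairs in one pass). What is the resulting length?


Input: ddcdaabc
Stack-based adjacent duplicate removal:
  Read 'd': push. Stack: d
  Read 'd': matches stack top 'd' => pop. Stack: (empty)
  Read 'c': push. Stack: c
  Read 'd': push. Stack: cd
  Read 'a': push. Stack: cda
  Read 'a': matches stack top 'a' => pop. Stack: cd
  Read 'b': push. Stack: cdb
  Read 'c': push. Stack: cdbc
Final stack: "cdbc" (length 4)

4


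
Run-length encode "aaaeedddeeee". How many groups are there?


Input: aaaeedddeeee
Scanning for consecutive runs:
  Group 1: 'a' x 3 (positions 0-2)
  Group 2: 'e' x 2 (positions 3-4)
  Group 3: 'd' x 3 (positions 5-7)
  Group 4: 'e' x 4 (positions 8-11)
Total groups: 4

4


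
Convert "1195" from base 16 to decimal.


Input: "1195" in base 16
Positional expansion:
  Digit '1' (value 1) x 16^3 = 4096
  Digit '1' (value 1) x 16^2 = 256
  Digit '9' (value 9) x 16^1 = 144
  Digit '5' (value 5) x 16^0 = 5
Sum = 4501

4501


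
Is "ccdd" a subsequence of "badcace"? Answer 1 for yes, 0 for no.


Check if "ccdd" is a subsequence of "badcace"
Greedy scan:
  Position 0 ('b'): no match needed
  Position 1 ('a'): no match needed
  Position 2 ('d'): no match needed
  Position 3 ('c'): matches sub[0] = 'c'
  Position 4 ('a'): no match needed
  Position 5 ('c'): matches sub[1] = 'c'
  Position 6 ('e'): no match needed
Only matched 2/4 characters => not a subsequence

0


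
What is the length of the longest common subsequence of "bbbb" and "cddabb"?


LCS of "bbbb" and "cddabb"
DP table:
           c    d    d    a    b    b
      0    0    0    0    0    0    0
  b   0    0    0    0    0    1    1
  b   0    0    0    0    0    1    2
  b   0    0    0    0    0    1    2
  b   0    0    0    0    0    1    2
LCS length = dp[4][6] = 2

2


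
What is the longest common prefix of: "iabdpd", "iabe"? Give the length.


Words: iabdpd, iabe
  Position 0: all 'i' => match
  Position 1: all 'a' => match
  Position 2: all 'b' => match
  Position 3: ('d', 'e') => mismatch, stop
LCP = "iab" (length 3)

3


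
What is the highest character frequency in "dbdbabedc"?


Input: dbdbabedc
Character counts:
  'a': 1
  'b': 3
  'c': 1
  'd': 3
  'e': 1
Maximum frequency: 3

3


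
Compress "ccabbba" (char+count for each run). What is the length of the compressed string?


Input: ccabbba
Runs:
  'c' x 2 => "c2"
  'a' x 1 => "a1"
  'b' x 3 => "b3"
  'a' x 1 => "a1"
Compressed: "c2a1b3a1"
Compressed length: 8

8


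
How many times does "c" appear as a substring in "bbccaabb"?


Searching for "c" in "bbccaabb"
Scanning each position:
  Position 0: "b" => no
  Position 1: "b" => no
  Position 2: "c" => MATCH
  Position 3: "c" => MATCH
  Position 4: "a" => no
  Position 5: "a" => no
  Position 6: "b" => no
  Position 7: "b" => no
Total occurrences: 2

2


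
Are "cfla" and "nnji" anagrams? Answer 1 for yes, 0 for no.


Strings: "cfla", "nnji"
Sorted first:  acfl
Sorted second: ijnn
Differ at position 0: 'a' vs 'i' => not anagrams

0


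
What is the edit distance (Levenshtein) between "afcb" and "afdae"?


Computing edit distance: "afcb" -> "afdae"
DP table:
           a    f    d    a    e
      0    1    2    3    4    5
  a   1    0    1    2    3    4
  f   2    1    0    1    2    3
  c   3    2    1    1    2    3
  b   4    3    2    2    2    3
Edit distance = dp[4][5] = 3

3


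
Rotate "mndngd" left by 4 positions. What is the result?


Input: "mndngd", rotate left by 4
First 4 characters: "mndn"
Remaining characters: "gd"
Concatenate remaining + first: "gd" + "mndn" = "gdmndn"

gdmndn


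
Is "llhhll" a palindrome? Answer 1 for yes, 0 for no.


Input: llhhll
Reversed: llhhll
  Compare pos 0 ('l') with pos 5 ('l'): match
  Compare pos 1 ('l') with pos 4 ('l'): match
  Compare pos 2 ('h') with pos 3 ('h'): match
Result: palindrome

1


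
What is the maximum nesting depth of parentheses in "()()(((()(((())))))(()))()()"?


Input: "()()(((()(((())))))(()))()()"
Tracking depth:
  Position 0 '(': depth becomes 1
  Position 1 ')': depth becomes 0
  Position 2 '(': depth becomes 1
  Position 3 ')': depth becomes 0
  Position 4 '(': depth becomes 1
  Position 5 '(': depth becomes 2
  Position 6 '(': depth becomes 3
  Position 7 '(': depth becomes 4
  Position 8 ')': depth becomes 3
  Position 9 '(': depth becomes 4
  Position 10 '(': depth becomes 5
  Position 11 '(': depth becomes 6
  Position 12 '(': depth becomes 7
  Position 13 ')': depth becomes 6
  Position 14 ')': depth becomes 5
  Position 15 ')': depth becomes 4
  Position 16 ')': depth becomes 3
  Position 17 ')': depth becomes 2
  Position 18 ')': depth becomes 1
  Position 19 '(': depth becomes 2
  Position 20 '(': depth becomes 3
  Position 21 ')': depth becomes 2
  Position 22 ')': depth becomes 1
  Position 23 ')': depth becomes 0
  Position 24 '(': depth becomes 1
  Position 25 ')': depth becomes 0
  Position 26 '(': depth becomes 1
  Position 27 ')': depth becomes 0
Maximum depth reached: 7

7


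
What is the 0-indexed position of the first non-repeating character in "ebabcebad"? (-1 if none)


Input: ebabcebad
Character frequencies:
  'a': 2
  'b': 3
  'c': 1
  'd': 1
  'e': 2
Scanning left to right for freq == 1:
  Position 0 ('e'): freq=2, skip
  Position 1 ('b'): freq=3, skip
  Position 2 ('a'): freq=2, skip
  Position 3 ('b'): freq=3, skip
  Position 4 ('c'): unique! => answer = 4

4


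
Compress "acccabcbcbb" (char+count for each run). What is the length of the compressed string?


Input: acccabcbcbb
Runs:
  'a' x 1 => "a1"
  'c' x 3 => "c3"
  'a' x 1 => "a1"
  'b' x 1 => "b1"
  'c' x 1 => "c1"
  'b' x 1 => "b1"
  'c' x 1 => "c1"
  'b' x 2 => "b2"
Compressed: "a1c3a1b1c1b1c1b2"
Compressed length: 16

16


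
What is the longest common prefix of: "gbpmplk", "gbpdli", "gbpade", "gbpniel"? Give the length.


Words: gbpmplk, gbpdli, gbpade, gbpniel
  Position 0: all 'g' => match
  Position 1: all 'b' => match
  Position 2: all 'p' => match
  Position 3: ('m', 'd', 'a', 'n') => mismatch, stop
LCP = "gbp" (length 3)

3


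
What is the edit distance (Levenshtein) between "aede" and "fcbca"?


Computing edit distance: "aede" -> "fcbca"
DP table:
           f    c    b    c    a
      0    1    2    3    4    5
  a   1    1    2    3    4    4
  e   2    2    2    3    4    5
  d   3    3    3    3    4    5
  e   4    4    4    4    4    5
Edit distance = dp[4][5] = 5

5


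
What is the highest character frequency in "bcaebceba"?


Input: bcaebceba
Character counts:
  'a': 2
  'b': 3
  'c': 2
  'e': 2
Maximum frequency: 3

3


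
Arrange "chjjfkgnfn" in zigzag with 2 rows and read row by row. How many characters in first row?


Zigzag "chjjfkgnfn" into 2 rows:
Placing characters:
  'c' => row 0
  'h' => row 1
  'j' => row 0
  'j' => row 1
  'f' => row 0
  'k' => row 1
  'g' => row 0
  'n' => row 1
  'f' => row 0
  'n' => row 1
Rows:
  Row 0: "cjfgf"
  Row 1: "hjknn"
First row length: 5

5


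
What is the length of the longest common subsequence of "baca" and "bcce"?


LCS of "baca" and "bcce"
DP table:
           b    c    c    e
      0    0    0    0    0
  b   0    1    1    1    1
  a   0    1    1    1    1
  c   0    1    2    2    2
  a   0    1    2    2    2
LCS length = dp[4][4] = 2

2


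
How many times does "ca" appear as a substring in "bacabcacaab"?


Searching for "ca" in "bacabcacaab"
Scanning each position:
  Position 0: "ba" => no
  Position 1: "ac" => no
  Position 2: "ca" => MATCH
  Position 3: "ab" => no
  Position 4: "bc" => no
  Position 5: "ca" => MATCH
  Position 6: "ac" => no
  Position 7: "ca" => MATCH
  Position 8: "aa" => no
  Position 9: "ab" => no
Total occurrences: 3

3


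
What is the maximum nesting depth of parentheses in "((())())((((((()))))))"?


Input: "((())())((((((()))))))"
Tracking depth:
  Position 0 '(': depth becomes 1
  Position 1 '(': depth becomes 2
  Position 2 '(': depth becomes 3
  Position 3 ')': depth becomes 2
  Position 4 ')': depth becomes 1
  Position 5 '(': depth becomes 2
  Position 6 ')': depth becomes 1
  Position 7 ')': depth becomes 0
  Position 8 '(': depth becomes 1
  Position 9 '(': depth becomes 2
  Position 10 '(': depth becomes 3
  Position 11 '(': depth becomes 4
  Position 12 '(': depth becomes 5
  Position 13 '(': depth becomes 6
  Position 14 '(': depth becomes 7
  Position 15 ')': depth becomes 6
  Position 16 ')': depth becomes 5
  Position 17 ')': depth becomes 4
  Position 18 ')': depth becomes 3
  Position 19 ')': depth becomes 2
  Position 20 ')': depth becomes 1
  Position 21 ')': depth becomes 0
Maximum depth reached: 7

7


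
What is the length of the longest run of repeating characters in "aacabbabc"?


Input: "aacabbabc"
Scanning for longest run:
  Position 1 ('a'): continues run of 'a', length=2
  Position 2 ('c'): new char, reset run to 1
  Position 3 ('a'): new char, reset run to 1
  Position 4 ('b'): new char, reset run to 1
  Position 5 ('b'): continues run of 'b', length=2
  Position 6 ('a'): new char, reset run to 1
  Position 7 ('b'): new char, reset run to 1
  Position 8 ('c'): new char, reset run to 1
Longest run: 'a' with length 2

2


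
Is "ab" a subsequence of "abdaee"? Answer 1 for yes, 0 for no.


Check if "ab" is a subsequence of "abdaee"
Greedy scan:
  Position 0 ('a'): matches sub[0] = 'a'
  Position 1 ('b'): matches sub[1] = 'b'
  Position 2 ('d'): no match needed
  Position 3 ('a'): no match needed
  Position 4 ('e'): no match needed
  Position 5 ('e'): no match needed
All 2 characters matched => is a subsequence

1


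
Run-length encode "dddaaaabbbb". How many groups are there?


Input: dddaaaabbbb
Scanning for consecutive runs:
  Group 1: 'd' x 3 (positions 0-2)
  Group 2: 'a' x 4 (positions 3-6)
  Group 3: 'b' x 4 (positions 7-10)
Total groups: 3

3


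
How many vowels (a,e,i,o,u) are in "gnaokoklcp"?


Input: gnaokoklcp
Checking each character:
  'g' at position 0: consonant
  'n' at position 1: consonant
  'a' at position 2: vowel (running total: 1)
  'o' at position 3: vowel (running total: 2)
  'k' at position 4: consonant
  'o' at position 5: vowel (running total: 3)
  'k' at position 6: consonant
  'l' at position 7: consonant
  'c' at position 8: consonant
  'p' at position 9: consonant
Total vowels: 3

3


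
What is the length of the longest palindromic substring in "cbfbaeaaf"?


Input: "cbfbaeaaf"
Checking substrings for palindromes:
  [1:4] "bfb" (len 3) => palindrome
  [4:7] "aea" (len 3) => palindrome
  [6:8] "aa" (len 2) => palindrome
Longest palindromic substring: "bfb" with length 3

3


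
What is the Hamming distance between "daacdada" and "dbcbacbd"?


Comparing "daacdada" and "dbcbacbd" position by position:
  Position 0: 'd' vs 'd' => same
  Position 1: 'a' vs 'b' => differ
  Position 2: 'a' vs 'c' => differ
  Position 3: 'c' vs 'b' => differ
  Position 4: 'd' vs 'a' => differ
  Position 5: 'a' vs 'c' => differ
  Position 6: 'd' vs 'b' => differ
  Position 7: 'a' vs 'd' => differ
Total differences (Hamming distance): 7

7


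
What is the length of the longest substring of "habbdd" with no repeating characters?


Input: "habbdd"
Sliding window (track last position of each char):
  Position 0 ('h'): window [0,0] length 1 -- new best
  Position 1 ('a'): window [0,1] length 2 -- new best
  Position 2 ('b'): window [0,2] length 3 -- new best
  Position 3 ('b'): repeat (last at 2), move window start to 3
  Position 3 ('b'): window [3,3] length 1
  Position 4 ('d'): window [3,4] length 2
  Position 5 ('d'): repeat (last at 4), move window start to 5
  Position 5 ('d'): window [5,5] length 1
Longest substring with no repeats: "hab" with length 3

3


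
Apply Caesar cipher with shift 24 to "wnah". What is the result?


Caesar cipher: shift "wnah" by 24
  'w' (pos 22) + 24 = pos 20 = 'u'
  'n' (pos 13) + 24 = pos 11 = 'l'
  'a' (pos 0) + 24 = pos 24 = 'y'
  'h' (pos 7) + 24 = pos 5 = 'f'
Result: ulyf

ulyf


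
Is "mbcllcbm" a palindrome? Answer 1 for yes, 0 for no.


Input: mbcllcbm
Reversed: mbcllcbm
  Compare pos 0 ('m') with pos 7 ('m'): match
  Compare pos 1 ('b') with pos 6 ('b'): match
  Compare pos 2 ('c') with pos 5 ('c'): match
  Compare pos 3 ('l') with pos 4 ('l'): match
Result: palindrome

1


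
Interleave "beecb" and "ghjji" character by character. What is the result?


Interleaving "beecb" and "ghjji":
  Position 0: 'b' from first, 'g' from second => "bg"
  Position 1: 'e' from first, 'h' from second => "eh"
  Position 2: 'e' from first, 'j' from second => "ej"
  Position 3: 'c' from first, 'j' from second => "cj"
  Position 4: 'b' from first, 'i' from second => "bi"
Result: bgehejcjbi

bgehejcjbi


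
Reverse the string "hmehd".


Input: hmehd
Reading characters right to left:
  Position 4: 'd'
  Position 3: 'h'
  Position 2: 'e'
  Position 1: 'm'
  Position 0: 'h'
Reversed: dhemh

dhemh


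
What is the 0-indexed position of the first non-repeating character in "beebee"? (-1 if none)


Input: beebee
Character frequencies:
  'b': 2
  'e': 4
Scanning left to right for freq == 1:
  Position 0 ('b'): freq=2, skip
  Position 1 ('e'): freq=4, skip
  Position 2 ('e'): freq=4, skip
  Position 3 ('b'): freq=2, skip
  Position 4 ('e'): freq=4, skip
  Position 5 ('e'): freq=4, skip
  No unique character found => answer = -1

-1


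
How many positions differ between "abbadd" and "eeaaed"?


Comparing "abbadd" and "eeaaed" position by position:
  Position 0: 'a' vs 'e' => DIFFER
  Position 1: 'b' vs 'e' => DIFFER
  Position 2: 'b' vs 'a' => DIFFER
  Position 3: 'a' vs 'a' => same
  Position 4: 'd' vs 'e' => DIFFER
  Position 5: 'd' vs 'd' => same
Positions that differ: 4

4


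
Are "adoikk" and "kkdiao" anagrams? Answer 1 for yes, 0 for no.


Strings: "adoikk", "kkdiao"
Sorted first:  adikko
Sorted second: adikko
Sorted forms match => anagrams

1


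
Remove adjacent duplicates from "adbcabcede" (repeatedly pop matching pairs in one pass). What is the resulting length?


Input: adbcabcede
Stack-based adjacent duplicate removal:
  Read 'a': push. Stack: a
  Read 'd': push. Stack: ad
  Read 'b': push. Stack: adb
  Read 'c': push. Stack: adbc
  Read 'a': push. Stack: adbca
  Read 'b': push. Stack: adbcab
  Read 'c': push. Stack: adbcabc
  Read 'e': push. Stack: adbcabce
  Read 'd': push. Stack: adbcabced
  Read 'e': push. Stack: adbcabcede
Final stack: "adbcabcede" (length 10)

10


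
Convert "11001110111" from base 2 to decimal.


Input: "11001110111" in base 2
Positional expansion:
  Digit '1' (value 1) x 2^10 = 1024
  Digit '1' (value 1) x 2^9 = 512
  Digit '0' (value 0) x 2^8 = 0
  Digit '0' (value 0) x 2^7 = 0
  Digit '1' (value 1) x 2^6 = 64
  Digit '1' (value 1) x 2^5 = 32
  Digit '1' (value 1) x 2^4 = 16
  Digit '0' (value 0) x 2^3 = 0
  Digit '1' (value 1) x 2^2 = 4
  Digit '1' (value 1) x 2^1 = 2
  Digit '1' (value 1) x 2^0 = 1
Sum = 1655

1655


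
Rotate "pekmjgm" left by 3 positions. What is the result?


Input: "pekmjgm", rotate left by 3
First 3 characters: "pek"
Remaining characters: "mjgm"
Concatenate remaining + first: "mjgm" + "pek" = "mjgmpek"

mjgmpek


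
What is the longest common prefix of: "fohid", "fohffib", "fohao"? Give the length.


Words: fohid, fohffib, fohao
  Position 0: all 'f' => match
  Position 1: all 'o' => match
  Position 2: all 'h' => match
  Position 3: ('i', 'f', 'a') => mismatch, stop
LCP = "foh" (length 3)

3


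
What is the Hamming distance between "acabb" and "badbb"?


Comparing "acabb" and "badbb" position by position:
  Position 0: 'a' vs 'b' => differ
  Position 1: 'c' vs 'a' => differ
  Position 2: 'a' vs 'd' => differ
  Position 3: 'b' vs 'b' => same
  Position 4: 'b' vs 'b' => same
Total differences (Hamming distance): 3

3


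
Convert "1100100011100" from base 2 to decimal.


Input: "1100100011100" in base 2
Positional expansion:
  Digit '1' (value 1) x 2^12 = 4096
  Digit '1' (value 1) x 2^11 = 2048
  Digit '0' (value 0) x 2^10 = 0
  Digit '0' (value 0) x 2^9 = 0
  Digit '1' (value 1) x 2^8 = 256
  Digit '0' (value 0) x 2^7 = 0
  Digit '0' (value 0) x 2^6 = 0
  Digit '0' (value 0) x 2^5 = 0
  Digit '1' (value 1) x 2^4 = 16
  Digit '1' (value 1) x 2^3 = 8
  Digit '1' (value 1) x 2^2 = 4
  Digit '0' (value 0) x 2^1 = 0
  Digit '0' (value 0) x 2^0 = 0
Sum = 6428

6428


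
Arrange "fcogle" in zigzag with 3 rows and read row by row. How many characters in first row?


Zigzag "fcogle" into 3 rows:
Placing characters:
  'f' => row 0
  'c' => row 1
  'o' => row 2
  'g' => row 1
  'l' => row 0
  'e' => row 1
Rows:
  Row 0: "fl"
  Row 1: "cge"
  Row 2: "o"
First row length: 2

2


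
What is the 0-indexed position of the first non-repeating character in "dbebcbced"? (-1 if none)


Input: dbebcbced
Character frequencies:
  'b': 3
  'c': 2
  'd': 2
  'e': 2
Scanning left to right for freq == 1:
  Position 0 ('d'): freq=2, skip
  Position 1 ('b'): freq=3, skip
  Position 2 ('e'): freq=2, skip
  Position 3 ('b'): freq=3, skip
  Position 4 ('c'): freq=2, skip
  Position 5 ('b'): freq=3, skip
  Position 6 ('c'): freq=2, skip
  Position 7 ('e'): freq=2, skip
  Position 8 ('d'): freq=2, skip
  No unique character found => answer = -1

-1


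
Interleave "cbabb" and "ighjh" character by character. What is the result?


Interleaving "cbabb" and "ighjh":
  Position 0: 'c' from first, 'i' from second => "ci"
  Position 1: 'b' from first, 'g' from second => "bg"
  Position 2: 'a' from first, 'h' from second => "ah"
  Position 3: 'b' from first, 'j' from second => "bj"
  Position 4: 'b' from first, 'h' from second => "bh"
Result: cibgahbjbh

cibgahbjbh


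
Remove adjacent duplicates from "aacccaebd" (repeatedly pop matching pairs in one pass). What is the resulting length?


Input: aacccaebd
Stack-based adjacent duplicate removal:
  Read 'a': push. Stack: a
  Read 'a': matches stack top 'a' => pop. Stack: (empty)
  Read 'c': push. Stack: c
  Read 'c': matches stack top 'c' => pop. Stack: (empty)
  Read 'c': push. Stack: c
  Read 'a': push. Stack: ca
  Read 'e': push. Stack: cae
  Read 'b': push. Stack: caeb
  Read 'd': push. Stack: caebd
Final stack: "caebd" (length 5)

5


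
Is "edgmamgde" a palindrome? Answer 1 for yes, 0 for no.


Input: edgmamgde
Reversed: edgmamgde
  Compare pos 0 ('e') with pos 8 ('e'): match
  Compare pos 1 ('d') with pos 7 ('d'): match
  Compare pos 2 ('g') with pos 6 ('g'): match
  Compare pos 3 ('m') with pos 5 ('m'): match
Result: palindrome

1


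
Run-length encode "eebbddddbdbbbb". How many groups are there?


Input: eebbddddbdbbbb
Scanning for consecutive runs:
  Group 1: 'e' x 2 (positions 0-1)
  Group 2: 'b' x 2 (positions 2-3)
  Group 3: 'd' x 4 (positions 4-7)
  Group 4: 'b' x 1 (positions 8-8)
  Group 5: 'd' x 1 (positions 9-9)
  Group 6: 'b' x 4 (positions 10-13)
Total groups: 6

6


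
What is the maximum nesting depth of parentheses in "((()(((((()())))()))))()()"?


Input: "((()(((((()())))()))))()()"
Tracking depth:
  Position 0 '(': depth becomes 1
  Position 1 '(': depth becomes 2
  Position 2 '(': depth becomes 3
  Position 3 ')': depth becomes 2
  Position 4 '(': depth becomes 3
  Position 5 '(': depth becomes 4
  Position 6 '(': depth becomes 5
  Position 7 '(': depth becomes 6
  Position 8 '(': depth becomes 7
  Position 9 '(': depth becomes 8
  Position 10 ')': depth becomes 7
  Position 11 '(': depth becomes 8
  Position 12 ')': depth becomes 7
  Position 13 ')': depth becomes 6
  Position 14 ')': depth becomes 5
  Position 15 ')': depth becomes 4
  Position 16 '(': depth becomes 5
  Position 17 ')': depth becomes 4
  Position 18 ')': depth becomes 3
  Position 19 ')': depth becomes 2
  Position 20 ')': depth becomes 1
  Position 21 ')': depth becomes 0
  Position 22 '(': depth becomes 1
  Position 23 ')': depth becomes 0
  Position 24 '(': depth becomes 1
  Position 25 ')': depth becomes 0
Maximum depth reached: 8

8


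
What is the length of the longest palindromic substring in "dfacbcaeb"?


Input: "dfacbcaeb"
Checking substrings for palindromes:
  [2:7] "acbca" (len 5) => palindrome
  [3:6] "cbc" (len 3) => palindrome
Longest palindromic substring: "acbca" with length 5

5


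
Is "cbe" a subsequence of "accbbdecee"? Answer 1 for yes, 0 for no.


Check if "cbe" is a subsequence of "accbbdecee"
Greedy scan:
  Position 0 ('a'): no match needed
  Position 1 ('c'): matches sub[0] = 'c'
  Position 2 ('c'): no match needed
  Position 3 ('b'): matches sub[1] = 'b'
  Position 4 ('b'): no match needed
  Position 5 ('d'): no match needed
  Position 6 ('e'): matches sub[2] = 'e'
  Position 7 ('c'): no match needed
  Position 8 ('e'): no match needed
  Position 9 ('e'): no match needed
All 3 characters matched => is a subsequence

1


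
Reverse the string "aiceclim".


Input: aiceclim
Reading characters right to left:
  Position 7: 'm'
  Position 6: 'i'
  Position 5: 'l'
  Position 4: 'c'
  Position 3: 'e'
  Position 2: 'c'
  Position 1: 'i'
  Position 0: 'a'
Reversed: milcecia

milcecia


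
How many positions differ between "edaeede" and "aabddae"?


Comparing "edaeede" and "aabddae" position by position:
  Position 0: 'e' vs 'a' => DIFFER
  Position 1: 'd' vs 'a' => DIFFER
  Position 2: 'a' vs 'b' => DIFFER
  Position 3: 'e' vs 'd' => DIFFER
  Position 4: 'e' vs 'd' => DIFFER
  Position 5: 'd' vs 'a' => DIFFER
  Position 6: 'e' vs 'e' => same
Positions that differ: 6

6


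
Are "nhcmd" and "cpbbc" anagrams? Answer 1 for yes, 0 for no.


Strings: "nhcmd", "cpbbc"
Sorted first:  cdhmn
Sorted second: bbccp
Differ at position 0: 'c' vs 'b' => not anagrams

0


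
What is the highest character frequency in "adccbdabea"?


Input: adccbdabea
Character counts:
  'a': 3
  'b': 2
  'c': 2
  'd': 2
  'e': 1
Maximum frequency: 3

3


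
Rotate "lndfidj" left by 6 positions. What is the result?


Input: "lndfidj", rotate left by 6
First 6 characters: "lndfid"
Remaining characters: "j"
Concatenate remaining + first: "j" + "lndfid" = "jlndfid"

jlndfid


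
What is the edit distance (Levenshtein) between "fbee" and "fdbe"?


Computing edit distance: "fbee" -> "fdbe"
DP table:
           f    d    b    e
      0    1    2    3    4
  f   1    0    1    2    3
  b   2    1    1    1    2
  e   3    2    2    2    1
  e   4    3    3    3    2
Edit distance = dp[4][4] = 2

2


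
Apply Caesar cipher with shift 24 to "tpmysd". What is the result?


Caesar cipher: shift "tpmysd" by 24
  't' (pos 19) + 24 = pos 17 = 'r'
  'p' (pos 15) + 24 = pos 13 = 'n'
  'm' (pos 12) + 24 = pos 10 = 'k'
  'y' (pos 24) + 24 = pos 22 = 'w'
  's' (pos 18) + 24 = pos 16 = 'q'
  'd' (pos 3) + 24 = pos 1 = 'b'
Result: rnkwqb

rnkwqb


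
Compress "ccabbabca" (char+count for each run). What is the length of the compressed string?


Input: ccabbabca
Runs:
  'c' x 2 => "c2"
  'a' x 1 => "a1"
  'b' x 2 => "b2"
  'a' x 1 => "a1"
  'b' x 1 => "b1"
  'c' x 1 => "c1"
  'a' x 1 => "a1"
Compressed: "c2a1b2a1b1c1a1"
Compressed length: 14

14


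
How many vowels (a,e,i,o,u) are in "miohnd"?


Input: miohnd
Checking each character:
  'm' at position 0: consonant
  'i' at position 1: vowel (running total: 1)
  'o' at position 2: vowel (running total: 2)
  'h' at position 3: consonant
  'n' at position 4: consonant
  'd' at position 5: consonant
Total vowels: 2

2


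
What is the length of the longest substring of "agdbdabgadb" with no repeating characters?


Input: "agdbdabgadb"
Sliding window (track last position of each char):
  Position 0 ('a'): window [0,0] length 1 -- new best
  Position 1 ('g'): window [0,1] length 2 -- new best
  Position 2 ('d'): window [0,2] length 3 -- new best
  Position 3 ('b'): window [0,3] length 4 -- new best
  Position 4 ('d'): repeat (last at 2), move window start to 3
  Position 4 ('d'): window [3,4] length 2
  Position 5 ('a'): window [3,5] length 3
  Position 6 ('b'): repeat (last at 3), move window start to 4
  Position 6 ('b'): window [4,6] length 3
  Position 7 ('g'): window [4,7] length 4
  Position 8 ('a'): repeat (last at 5), move window start to 6
  Position 8 ('a'): window [6,8] length 3
  Position 9 ('d'): window [6,9] length 4
  Position 10 ('b'): repeat (last at 6), move window start to 7
  Position 10 ('b'): window [7,10] length 4
Longest substring with no repeats: "agdb" with length 4

4
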